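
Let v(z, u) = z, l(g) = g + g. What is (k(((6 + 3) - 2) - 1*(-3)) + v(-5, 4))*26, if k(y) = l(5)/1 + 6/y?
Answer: 728/5 ≈ 145.60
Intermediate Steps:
l(g) = 2*g
k(y) = 10 + 6/y (k(y) = (2*5)/1 + 6/y = 10*1 + 6/y = 10 + 6/y)
(k(((6 + 3) - 2) - 1*(-3)) + v(-5, 4))*26 = ((10 + 6/(((6 + 3) - 2) - 1*(-3))) - 5)*26 = ((10 + 6/((9 - 2) + 3)) - 5)*26 = ((10 + 6/(7 + 3)) - 5)*26 = ((10 + 6/10) - 5)*26 = ((10 + 6*(⅒)) - 5)*26 = ((10 + ⅗) - 5)*26 = (53/5 - 5)*26 = (28/5)*26 = 728/5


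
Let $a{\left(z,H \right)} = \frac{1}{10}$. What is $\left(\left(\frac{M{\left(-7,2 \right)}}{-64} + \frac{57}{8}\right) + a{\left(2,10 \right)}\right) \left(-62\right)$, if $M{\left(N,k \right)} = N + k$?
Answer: $- \frac{72447}{160} \approx -452.79$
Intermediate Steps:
$a{\left(z,H \right)} = \frac{1}{10}$
$\left(\left(\frac{M{\left(-7,2 \right)}}{-64} + \frac{57}{8}\right) + a{\left(2,10 \right)}\right) \left(-62\right) = \left(\left(\frac{-7 + 2}{-64} + \frac{57}{8}\right) + \frac{1}{10}\right) \left(-62\right) = \left(\left(\left(-5\right) \left(- \frac{1}{64}\right) + 57 \cdot \frac{1}{8}\right) + \frac{1}{10}\right) \left(-62\right) = \left(\left(\frac{5}{64} + \frac{57}{8}\right) + \frac{1}{10}\right) \left(-62\right) = \left(\frac{461}{64} + \frac{1}{10}\right) \left(-62\right) = \frac{2337}{320} \left(-62\right) = - \frac{72447}{160}$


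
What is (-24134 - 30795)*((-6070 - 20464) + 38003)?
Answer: -629980701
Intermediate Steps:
(-24134 - 30795)*((-6070 - 20464) + 38003) = -54929*(-26534 + 38003) = -54929*11469 = -629980701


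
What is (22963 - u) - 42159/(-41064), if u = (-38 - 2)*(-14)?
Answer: 306666317/13688 ≈ 22404.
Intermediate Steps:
u = 560 (u = -40*(-14) = 560)
(22963 - u) - 42159/(-41064) = (22963 - 1*560) - 42159/(-41064) = (22963 - 560) - 42159*(-1)/41064 = 22403 - 1*(-14053/13688) = 22403 + 14053/13688 = 306666317/13688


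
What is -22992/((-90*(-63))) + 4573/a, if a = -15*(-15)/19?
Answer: 1805467/4725 ≈ 382.11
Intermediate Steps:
a = 225/19 (a = 225*(1/19) = 225/19 ≈ 11.842)
-22992/((-90*(-63))) + 4573/a = -22992/((-90*(-63))) + 4573/(225/19) = -22992/5670 + 4573*(19/225) = -22992*1/5670 + 86887/225 = -3832/945 + 86887/225 = 1805467/4725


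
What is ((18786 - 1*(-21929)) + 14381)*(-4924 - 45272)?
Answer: -2765598816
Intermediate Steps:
((18786 - 1*(-21929)) + 14381)*(-4924 - 45272) = ((18786 + 21929) + 14381)*(-50196) = (40715 + 14381)*(-50196) = 55096*(-50196) = -2765598816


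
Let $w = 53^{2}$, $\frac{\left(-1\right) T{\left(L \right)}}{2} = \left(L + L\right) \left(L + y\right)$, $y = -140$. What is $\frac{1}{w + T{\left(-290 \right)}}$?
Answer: $- \frac{1}{495991} \approx -2.0162 \cdot 10^{-6}$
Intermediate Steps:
$T{\left(L \right)} = - 4 L \left(-140 + L\right)$ ($T{\left(L \right)} = - 2 \left(L + L\right) \left(L - 140\right) = - 2 \cdot 2 L \left(-140 + L\right) = - 4 L \left(-140 + L\right)$)
$w = 2809$
$\frac{1}{w + T{\left(-290 \right)}} = \frac{1}{2809 + 4 \left(-290\right) \left(140 - -290\right)} = \frac{1}{2809 + 4 \left(-290\right) \left(140 + 290\right)} = \frac{1}{2809 + 4 \left(-290\right) 430} = \frac{1}{2809 - 498800} = \frac{1}{-495991} = - \frac{1}{495991}$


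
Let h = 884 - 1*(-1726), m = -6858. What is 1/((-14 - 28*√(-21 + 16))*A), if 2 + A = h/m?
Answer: 127/88886 - 127*I*√5/44443 ≈ 0.0014288 - 0.0063898*I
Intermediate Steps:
h = 2610 (h = 884 + 1726 = 2610)
A = -907/381 (A = -2 + 2610/(-6858) = -2 + 2610*(-1/6858) = -2 - 145/381 = -907/381 ≈ -2.3806)
1/((-14 - 28*√(-21 + 16))*A) = 1/((-14 - 28*√(-21 + 16))*(-907/381)) = -381/907/(-14 - 28*I*√5) = -381/(907*(-14 - 28*I*√5))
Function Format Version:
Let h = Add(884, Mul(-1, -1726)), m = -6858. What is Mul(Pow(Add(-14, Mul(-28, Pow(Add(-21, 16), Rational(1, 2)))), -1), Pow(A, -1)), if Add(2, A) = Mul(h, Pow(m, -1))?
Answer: Add(Rational(127, 88886), Mul(Rational(-127, 44443), I, Pow(5, Rational(1, 2)))) ≈ Add(0.0014288, Mul(-0.0063898, I))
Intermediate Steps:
h = 2610 (h = Add(884, 1726) = 2610)
A = Rational(-907, 381) (A = Add(-2, Mul(2610, Pow(-6858, -1))) = Add(-2, Mul(2610, Rational(-1, 6858))) = Add(-2, Rational(-145, 381)) = Rational(-907, 381) ≈ -2.3806)
Mul(Pow(Add(-14, Mul(-28, Pow(Add(-21, 16), Rational(1, 2)))), -1), Pow(A, -1)) = Mul(Pow(Add(-14, Mul(-28, Pow(Add(-21, 16), Rational(1, 2)))), -1), Pow(Rational(-907, 381), -1)) = Mul(Pow(Add(-14, Mul(-28, Pow(-5, Rational(1, 2)))), -1), Rational(-381, 907)) = Mul(Pow(Add(-14, Mul(-28, Mul(I, Pow(5, Rational(1, 2))))), -1), Rational(-381, 907)) = Mul(Pow(Add(-14, Mul(-28, I, Pow(5, Rational(1, 2)))), -1), Rational(-381, 907)) = Mul(Rational(-381, 907), Pow(Add(-14, Mul(-28, I, Pow(5, Rational(1, 2)))), -1))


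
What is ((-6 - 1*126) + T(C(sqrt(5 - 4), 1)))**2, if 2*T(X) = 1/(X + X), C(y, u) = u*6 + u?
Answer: 13653025/784 ≈ 17415.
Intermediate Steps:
C(y, u) = 7*u (C(y, u) = 6*u + u = 7*u)
T(X) = 1/(4*X) (T(X) = 1/(2*(X + X)) = 1/(2*((2*X))) = (1/(2*X))/2 = 1/(4*X))
((-6 - 1*126) + T(C(sqrt(5 - 4), 1)))**2 = ((-6 - 1*126) + 1/(4*((7*1))))**2 = ((-6 - 126) + (1/4)/7)**2 = (-132 + (1/4)*(1/7))**2 = (-132 + 1/28)**2 = (-3695/28)**2 = 13653025/784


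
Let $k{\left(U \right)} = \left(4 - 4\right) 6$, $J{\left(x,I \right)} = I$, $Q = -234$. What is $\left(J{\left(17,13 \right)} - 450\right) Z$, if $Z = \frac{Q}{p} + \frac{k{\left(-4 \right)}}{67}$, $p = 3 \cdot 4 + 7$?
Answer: $5382$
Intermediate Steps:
$k{\left(U \right)} = 0$ ($k{\left(U \right)} = 0 \cdot 6 = 0$)
$p = 19$ ($p = 12 + 7 = 19$)
$Z = - \frac{234}{19}$ ($Z = - \frac{234}{19} + \frac{0}{67} = \left(-234\right) \frac{1}{19} + 0 \cdot \frac{1}{67} = - \frac{234}{19} + 0 = - \frac{234}{19} \approx -12.316$)
$\left(J{\left(17,13 \right)} - 450\right) Z = \left(13 - 450\right) \left(- \frac{234}{19}\right) = \left(-437\right) \left(- \frac{234}{19}\right) = 5382$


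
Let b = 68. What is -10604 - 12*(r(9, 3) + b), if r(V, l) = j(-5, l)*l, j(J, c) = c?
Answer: -11528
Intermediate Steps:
r(V, l) = l² (r(V, l) = l*l = l²)
-10604 - 12*(r(9, 3) + b) = -10604 - 12*(3² + 68) = -10604 - 12*(9 + 68) = -10604 - 12*77 = -10604 - 1*924 = -10604 - 924 = -11528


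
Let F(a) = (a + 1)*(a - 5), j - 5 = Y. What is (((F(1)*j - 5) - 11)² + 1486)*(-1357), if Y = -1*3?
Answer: -3406070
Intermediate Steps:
Y = -3
j = 2 (j = 5 - 3 = 2)
F(a) = (1 + a)*(-5 + a)
(((F(1)*j - 5) - 11)² + 1486)*(-1357) = ((((-5 + 1² - 4*1)*2 - 5) - 11)² + 1486)*(-1357) = ((((-5 + 1 - 4)*2 - 5) - 11)² + 1486)*(-1357) = (((-8*2 - 5) - 11)² + 1486)*(-1357) = (((-16 - 5) - 11)² + 1486)*(-1357) = ((-21 - 11)² + 1486)*(-1357) = ((-32)² + 1486)*(-1357) = (1024 + 1486)*(-1357) = 2510*(-1357) = -3406070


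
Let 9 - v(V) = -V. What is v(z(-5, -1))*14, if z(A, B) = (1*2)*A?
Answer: -14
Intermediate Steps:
z(A, B) = 2*A
v(V) = 9 + V (v(V) = 9 - (-1)*V = 9 + V)
v(z(-5, -1))*14 = (9 + 2*(-5))*14 = (9 - 10)*14 = -1*14 = -14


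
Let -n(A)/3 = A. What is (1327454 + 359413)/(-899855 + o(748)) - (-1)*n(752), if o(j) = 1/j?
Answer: -1519756288500/673091539 ≈ -2257.9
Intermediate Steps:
n(A) = -3*A
(1327454 + 359413)/(-899855 + o(748)) - (-1)*n(752) = (1327454 + 359413)/(-899855 + 1/748) - (-1)*(-3*752) = 1686867/(-899855 + 1/748) - (-1)*(-2256) = 1686867/(-673091539/748) - 1*2256 = 1686867*(-748/673091539) - 2256 = -1261776516/673091539 - 2256 = -1519756288500/673091539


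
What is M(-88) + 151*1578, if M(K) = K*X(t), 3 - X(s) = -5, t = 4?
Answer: 237574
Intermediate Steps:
X(s) = 8 (X(s) = 3 - 1*(-5) = 3 + 5 = 8)
M(K) = 8*K (M(K) = K*8 = 8*K)
M(-88) + 151*1578 = 8*(-88) + 151*1578 = -704 + 238278 = 237574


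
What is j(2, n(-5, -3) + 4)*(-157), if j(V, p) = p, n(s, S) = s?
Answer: 157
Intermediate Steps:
j(2, n(-5, -3) + 4)*(-157) = (-5 + 4)*(-157) = -1*(-157) = 157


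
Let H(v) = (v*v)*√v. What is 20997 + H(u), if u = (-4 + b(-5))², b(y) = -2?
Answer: 28773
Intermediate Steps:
u = 36 (u = (-4 - 2)² = (-6)² = 36)
H(v) = v^(5/2) (H(v) = v²*√v = v^(5/2))
20997 + H(u) = 20997 + 36^(5/2) = 20997 + 7776 = 28773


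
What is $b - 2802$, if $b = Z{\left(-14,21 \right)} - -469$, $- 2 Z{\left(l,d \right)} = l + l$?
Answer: $-2319$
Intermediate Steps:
$Z{\left(l,d \right)} = - l$ ($Z{\left(l,d \right)} = - \frac{l + l}{2} = - \frac{2 l}{2} = - l$)
$b = 483$ ($b = \left(-1\right) \left(-14\right) - -469 = 14 + 469 = 483$)
$b - 2802 = 483 - 2802 = -2319$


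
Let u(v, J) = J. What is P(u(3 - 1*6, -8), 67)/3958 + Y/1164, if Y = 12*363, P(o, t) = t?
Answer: 1443253/383926 ≈ 3.7592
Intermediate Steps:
Y = 4356
P(u(3 - 1*6, -8), 67)/3958 + Y/1164 = 67/3958 + 4356/1164 = 67*(1/3958) + 4356*(1/1164) = 67/3958 + 363/97 = 1443253/383926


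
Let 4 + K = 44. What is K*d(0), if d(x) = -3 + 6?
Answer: 120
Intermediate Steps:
K = 40 (K = -4 + 44 = 40)
d(x) = 3
K*d(0) = 40*3 = 120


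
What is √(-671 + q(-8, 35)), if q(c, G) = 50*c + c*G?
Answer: I*√1351 ≈ 36.756*I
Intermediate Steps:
q(c, G) = 50*c + G*c
√(-671 + q(-8, 35)) = √(-671 - 8*(50 + 35)) = √(-671 - 8*85) = √(-671 - 680) = √(-1351) = I*√1351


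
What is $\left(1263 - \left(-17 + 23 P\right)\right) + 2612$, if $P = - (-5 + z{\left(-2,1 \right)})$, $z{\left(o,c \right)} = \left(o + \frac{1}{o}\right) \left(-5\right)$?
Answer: $\frac{8129}{2} \approx 4064.5$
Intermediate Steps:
$z{\left(o,c \right)} = - 5 o - \frac{5}{o}$
$P = - \frac{15}{2}$ ($P = - (-5 - \left(-10 + \frac{5}{-2}\right)) = - (-5 + \left(10 - - \frac{5}{2}\right)) = - (-5 + \left(10 + \frac{5}{2}\right)) = - (-5 + \frac{25}{2}) = \left(-1\right) \frac{15}{2} = - \frac{15}{2} \approx -7.5$)
$\left(1263 - \left(-17 + 23 P\right)\right) + 2612 = \left(1263 + \left(17 - - \frac{345}{2}\right)\right) + 2612 = \left(1263 + \left(17 + \frac{345}{2}\right)\right) + 2612 = \left(1263 + \frac{379}{2}\right) + 2612 = \frac{2905}{2} + 2612 = \frac{8129}{2}$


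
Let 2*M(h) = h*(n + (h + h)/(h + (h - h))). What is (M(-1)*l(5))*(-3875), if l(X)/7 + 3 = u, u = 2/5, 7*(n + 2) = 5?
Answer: -50375/2 ≈ -25188.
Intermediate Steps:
n = -9/7 (n = -2 + (⅐)*5 = -2 + 5/7 = -9/7 ≈ -1.2857)
u = ⅖ (u = 2*(⅕) = ⅖ ≈ 0.40000)
l(X) = -91/5 (l(X) = -21 + 7*(⅖) = -21 + 14/5 = -91/5)
M(h) = 5*h/14 (M(h) = (h*(-9/7 + (h + h)/(h + (h - h))))/2 = (h*(-9/7 + (2*h)/(h + 0)))/2 = (h*(-9/7 + (2*h)/h))/2 = (h*(-9/7 + 2))/2 = (h*(5/7))/2 = (5*h/7)/2 = 5*h/14)
(M(-1)*l(5))*(-3875) = (((5/14)*(-1))*(-91/5))*(-3875) = -5/14*(-91/5)*(-3875) = (13/2)*(-3875) = -50375/2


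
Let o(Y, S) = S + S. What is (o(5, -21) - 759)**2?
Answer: 641601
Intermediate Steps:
o(Y, S) = 2*S
(o(5, -21) - 759)**2 = (2*(-21) - 759)**2 = (-42 - 759)**2 = (-801)**2 = 641601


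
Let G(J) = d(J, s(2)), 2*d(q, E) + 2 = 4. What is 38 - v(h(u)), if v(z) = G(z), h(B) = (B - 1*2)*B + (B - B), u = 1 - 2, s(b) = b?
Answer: 37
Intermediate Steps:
d(q, E) = 1 (d(q, E) = -1 + (½)*4 = -1 + 2 = 1)
u = -1
G(J) = 1
h(B) = B*(-2 + B) (h(B) = (B - 2)*B + 0 = (-2 + B)*B + 0 = B*(-2 + B) + 0 = B*(-2 + B))
v(z) = 1
38 - v(h(u)) = 38 - 1*1 = 38 - 1 = 37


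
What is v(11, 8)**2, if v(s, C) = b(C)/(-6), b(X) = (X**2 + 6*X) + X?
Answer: 400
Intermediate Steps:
b(X) = X**2 + 7*X
v(s, C) = -C*(7 + C)/6 (v(s, C) = (C*(7 + C))/(-6) = (C*(7 + C))*(-1/6) = -C*(7 + C)/6)
v(11, 8)**2 = (-1/6*8*(7 + 8))**2 = (-1/6*8*15)**2 = (-20)**2 = 400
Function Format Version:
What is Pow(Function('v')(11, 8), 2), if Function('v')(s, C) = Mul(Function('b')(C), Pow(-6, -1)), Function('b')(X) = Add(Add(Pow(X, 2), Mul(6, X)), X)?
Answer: 400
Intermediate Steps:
Function('b')(X) = Add(Pow(X, 2), Mul(7, X))
Function('v')(s, C) = Mul(Rational(-1, 6), C, Add(7, C)) (Function('v')(s, C) = Mul(Mul(C, Add(7, C)), Pow(-6, -1)) = Mul(Mul(C, Add(7, C)), Rational(-1, 6)) = Mul(Rational(-1, 6), C, Add(7, C)))
Pow(Function('v')(11, 8), 2) = Pow(Mul(Rational(-1, 6), 8, Add(7, 8)), 2) = Pow(Mul(Rational(-1, 6), 8, 15), 2) = Pow(-20, 2) = 400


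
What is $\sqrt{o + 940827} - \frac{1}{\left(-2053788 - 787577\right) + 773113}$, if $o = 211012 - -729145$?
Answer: $\frac{1}{2068252} + 2 \sqrt{470246} \approx 1371.5$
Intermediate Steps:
$o = 940157$ ($o = 211012 + 729145 = 940157$)
$\sqrt{o + 940827} - \frac{1}{\left(-2053788 - 787577\right) + 773113} = \sqrt{940157 + 940827} - \frac{1}{\left(-2053788 - 787577\right) + 773113} = \sqrt{1880984} - \frac{1}{-2841365 + 773113} = 2 \sqrt{470246} - \frac{1}{-2068252} = 2 \sqrt{470246} - - \frac{1}{2068252} = 2 \sqrt{470246} + \frac{1}{2068252} = \frac{1}{2068252} + 2 \sqrt{470246}$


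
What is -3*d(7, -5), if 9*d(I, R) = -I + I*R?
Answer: 14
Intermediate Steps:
d(I, R) = -I/9 + I*R/9 (d(I, R) = (-I + I*R)/9 = -I/9 + I*R/9)
-3*d(7, -5) = -7*(-1 - 5)/3 = -7*(-6)/3 = -3*(-14/3) = 14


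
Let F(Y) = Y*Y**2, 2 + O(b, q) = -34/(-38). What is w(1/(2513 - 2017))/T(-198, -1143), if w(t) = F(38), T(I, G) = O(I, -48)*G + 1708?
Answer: 1042568/56455 ≈ 18.467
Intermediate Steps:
O(b, q) = -21/19 (O(b, q) = -2 - 34/(-38) = -2 - 34*(-1/38) = -2 + 17/19 = -21/19)
T(I, G) = 1708 - 21*G/19 (T(I, G) = -21*G/19 + 1708 = 1708 - 21*G/19)
F(Y) = Y**3
w(t) = 54872 (w(t) = 38**3 = 54872)
w(1/(2513 - 2017))/T(-198, -1143) = 54872/(1708 - 21/19*(-1143)) = 54872/(1708 + 24003/19) = 54872/(56455/19) = 54872*(19/56455) = 1042568/56455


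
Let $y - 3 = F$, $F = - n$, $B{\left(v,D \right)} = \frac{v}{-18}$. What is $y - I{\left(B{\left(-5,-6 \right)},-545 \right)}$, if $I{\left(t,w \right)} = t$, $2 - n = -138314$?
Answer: $- \frac{2489639}{18} \approx -1.3831 \cdot 10^{5}$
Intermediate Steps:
$n = 138316$ ($n = 2 - -138314 = 2 + 138314 = 138316$)
$B{\left(v,D \right)} = - \frac{v}{18}$ ($B{\left(v,D \right)} = v \left(- \frac{1}{18}\right) = - \frac{v}{18}$)
$F = -138316$ ($F = \left(-1\right) 138316 = -138316$)
$y = -138313$ ($y = 3 - 138316 = -138313$)
$y - I{\left(B{\left(-5,-6 \right)},-545 \right)} = -138313 - \left(- \frac{1}{18}\right) \left(-5\right) = -138313 - \frac{5}{18} = - \frac{2489639}{18}$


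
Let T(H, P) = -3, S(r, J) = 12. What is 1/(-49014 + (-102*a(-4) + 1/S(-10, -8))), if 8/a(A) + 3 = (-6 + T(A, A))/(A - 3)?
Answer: -12/582455 ≈ -2.0602e-5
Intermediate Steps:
a(A) = 8/(-3 - 9/(-3 + A)) (a(A) = 8/(-3 + (-6 - 3)/(A - 3)) = 8/(-3 - 9/(-3 + A)))
1/(-49014 + (-102*a(-4) + 1/S(-10, -8))) = 1/(-49014 + (-102*(-8/3 + 8/(-4)) + 1/12)) = 1/(-49014 + (-102*(-8/3 + 8*(-¼)) + 1/12)) = 1/(-49014 + (-102*(-8/3 - 2) + 1/12)) = 1/(-49014 + (-102*(-14/3) + 1/12)) = 1/(-49014 + (476 + 1/12)) = 1/(-49014 + 5713/12) = 1/(-582455/12) = -12/582455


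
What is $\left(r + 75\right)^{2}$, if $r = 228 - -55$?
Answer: $128164$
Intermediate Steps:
$r = 283$ ($r = 228 + 55 = 283$)
$\left(r + 75\right)^{2} = \left(283 + 75\right)^{2} = 358^{2} = 128164$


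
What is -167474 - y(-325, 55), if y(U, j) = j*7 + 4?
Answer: -167863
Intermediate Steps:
y(U, j) = 4 + 7*j (y(U, j) = 7*j + 4 = 4 + 7*j)
-167474 - y(-325, 55) = -167474 - (4 + 7*55) = -167474 - (4 + 385) = -167474 - 1*389 = -167474 - 389 = -167863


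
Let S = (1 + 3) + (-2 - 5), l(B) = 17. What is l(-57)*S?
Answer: -51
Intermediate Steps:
S = -3 (S = 4 - 7 = -3)
l(-57)*S = 17*(-3) = -51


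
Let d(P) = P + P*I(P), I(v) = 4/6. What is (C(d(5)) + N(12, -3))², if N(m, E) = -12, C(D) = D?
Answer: 121/9 ≈ 13.444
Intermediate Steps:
I(v) = ⅔ (I(v) = 4*(⅙) = ⅔)
d(P) = 5*P/3 (d(P) = P + P*(⅔) = P + 2*P/3 = 5*P/3)
(C(d(5)) + N(12, -3))² = ((5/3)*5 - 12)² = (25/3 - 12)² = (-11/3)² = 121/9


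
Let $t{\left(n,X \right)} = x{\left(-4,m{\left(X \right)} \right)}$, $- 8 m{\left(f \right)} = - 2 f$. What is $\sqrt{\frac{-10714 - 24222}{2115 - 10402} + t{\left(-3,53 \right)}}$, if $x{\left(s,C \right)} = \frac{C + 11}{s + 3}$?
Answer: $\frac{i \sqrt{5503355265}}{16574} \approx 4.476 i$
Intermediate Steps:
$m{\left(f \right)} = \frac{f}{4}$ ($m{\left(f \right)} = - \frac{\left(-2\right) f}{8} = \frac{f}{4}$)
$x{\left(s,C \right)} = \frac{11 + C}{3 + s}$
$t{\left(n,X \right)} = -11 - \frac{X}{4}$ ($t{\left(n,X \right)} = \frac{11 + \frac{X}{4}}{3 - 4} = \frac{11 + \frac{X}{4}}{-1} = - (11 + \frac{X}{4}) = -11 - \frac{X}{4}$)
$\sqrt{\frac{-10714 - 24222}{2115 - 10402} + t{\left(-3,53 \right)}} = \sqrt{\frac{-10714 - 24222}{2115 - 10402} - \frac{97}{4}} = \sqrt{- \frac{34936}{-8287} - \frac{97}{4}} = \sqrt{\left(-34936\right) \left(- \frac{1}{8287}\right) - \frac{97}{4}} = \sqrt{\frac{34936}{8287} - \frac{97}{4}} = \sqrt{- \frac{664095}{33148}} = \frac{i \sqrt{5503355265}}{16574}$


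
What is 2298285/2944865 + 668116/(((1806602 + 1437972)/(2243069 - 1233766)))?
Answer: 18052933091603551/86862112841 ≈ 2.0783e+5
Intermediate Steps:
2298285/2944865 + 668116/(((1806602 + 1437972)/(2243069 - 1233766))) = 2298285*(1/2944865) + 668116/((3244574/1009303)) = 41787/53543 + 668116/((3244574*(1/1009303))) = 41787/53543 + 668116/(3244574/1009303) = 41787/53543 + 668116*(1009303/3244574) = 41787/53543 + 337165741574/1622287 = 18052933091603551/86862112841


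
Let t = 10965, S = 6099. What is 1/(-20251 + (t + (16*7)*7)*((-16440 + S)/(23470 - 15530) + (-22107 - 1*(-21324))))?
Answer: -7940/73326057329 ≈ -1.0828e-7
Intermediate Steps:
1/(-20251 + (t + (16*7)*7)*((-16440 + S)/(23470 - 15530) + (-22107 - 1*(-21324)))) = 1/(-20251 + (10965 + (16*7)*7)*((-16440 + 6099)/(23470 - 15530) + (-22107 - 1*(-21324)))) = 1/(-20251 + (10965 + 112*7)*(-10341/7940 + (-22107 + 21324))) = 1/(-20251 + (10965 + 784)*(-10341*1/7940 - 783)) = 1/(-20251 + 11749*(-10341/7940 - 783)) = 1/(-20251 + 11749*(-6227361/7940)) = 1/(-20251 - 73165264389/7940) = 1/(-73326057329/7940) = -7940/73326057329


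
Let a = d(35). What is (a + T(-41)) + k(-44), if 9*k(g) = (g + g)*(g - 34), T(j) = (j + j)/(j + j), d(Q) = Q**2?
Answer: 5966/3 ≈ 1988.7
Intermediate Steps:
T(j) = 1 (T(j) = (2*j)/((2*j)) = (2*j)*(1/(2*j)) = 1)
k(g) = 2*g*(-34 + g)/9 (k(g) = ((g + g)*(g - 34))/9 = ((2*g)*(-34 + g))/9 = (2*g*(-34 + g))/9 = 2*g*(-34 + g)/9)
a = 1225 (a = 35**2 = 1225)
(a + T(-41)) + k(-44) = (1225 + 1) + (2/9)*(-44)*(-34 - 44) = 1226 + (2/9)*(-44)*(-78) = 1226 + 2288/3 = 5966/3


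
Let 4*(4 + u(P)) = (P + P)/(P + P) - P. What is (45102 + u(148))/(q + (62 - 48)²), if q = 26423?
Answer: 180245/106476 ≈ 1.6928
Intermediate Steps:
u(P) = -15/4 - P/4 (u(P) = -4 + ((P + P)/(P + P) - P)/4 = -4 + ((2*P)/((2*P)) - P)/4 = -4 + ((2*P)*(1/(2*P)) - P)/4 = -4 + (1 - P)/4 = -4 + (¼ - P/4) = -15/4 - P/4)
(45102 + u(148))/(q + (62 - 48)²) = (45102 + (-15/4 - ¼*148))/(26423 + (62 - 48)²) = (45102 + (-15/4 - 37))/(26423 + 14²) = (45102 - 163/4)/(26423 + 196) = (180245/4)/26619 = (180245/4)*(1/26619) = 180245/106476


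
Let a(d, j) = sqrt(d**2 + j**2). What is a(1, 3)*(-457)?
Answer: -457*sqrt(10) ≈ -1445.2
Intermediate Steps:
a(1, 3)*(-457) = sqrt(1**2 + 3**2)*(-457) = sqrt(1 + 9)*(-457) = sqrt(10)*(-457) = -457*sqrt(10)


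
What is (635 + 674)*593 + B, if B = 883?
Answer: 777120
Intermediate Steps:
(635 + 674)*593 + B = (635 + 674)*593 + 883 = 1309*593 + 883 = 776237 + 883 = 777120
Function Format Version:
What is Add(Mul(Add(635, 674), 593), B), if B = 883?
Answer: 777120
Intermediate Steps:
Add(Mul(Add(635, 674), 593), B) = Add(Mul(Add(635, 674), 593), 883) = Add(Mul(1309, 593), 883) = Add(776237, 883) = 777120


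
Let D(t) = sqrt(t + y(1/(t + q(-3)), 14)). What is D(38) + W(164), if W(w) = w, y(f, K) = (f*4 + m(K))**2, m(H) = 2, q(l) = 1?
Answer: 164 + sqrt(64522)/39 ≈ 170.51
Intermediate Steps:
y(f, K) = (2 + 4*f)**2 (y(f, K) = (f*4 + 2)**2 = (4*f + 2)**2 = (2 + 4*f)**2)
D(t) = sqrt(t + 4*(1 + 2/(1 + t))**2) (D(t) = sqrt(t + 4*(1 + 2/(t + 1))**2) = sqrt(t + 4*(1 + 2/(1 + t))**2))
D(38) + W(164) = sqrt(38 + 4*(3 + 38)**2/(1 + 38)**2) + 164 = sqrt(38 + 4*41**2/39**2) + 164 = sqrt(38 + 4*(1/1521)*1681) + 164 = sqrt(38 + 6724/1521) + 164 = sqrt(64522/1521) + 164 = sqrt(64522)/39 + 164 = 164 + sqrt(64522)/39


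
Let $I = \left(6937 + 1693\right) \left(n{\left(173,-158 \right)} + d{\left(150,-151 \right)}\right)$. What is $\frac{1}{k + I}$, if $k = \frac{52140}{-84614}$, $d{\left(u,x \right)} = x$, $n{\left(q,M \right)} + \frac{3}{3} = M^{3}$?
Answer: $- \frac{42307}{1440160923832310} \approx -2.9377 \cdot 10^{-11}$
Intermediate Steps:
$n{\left(q,M \right)} = -1 + M^{3}$
$k = - \frac{26070}{42307}$ ($k = 52140 \left(- \frac{1}{84614}\right) = - \frac{26070}{42307} \approx -0.61621$)
$I = -34040724320$ ($I = \left(6937 + 1693\right) \left(\left(-1 + \left(-158\right)^{3}\right) - 151\right) = 8630 \left(\left(-1 - 3944312\right) - 151\right) = 8630 \left(-3944313 - 151\right) = 8630 \left(-3944464\right) = -34040724320$)
$\frac{1}{k + I} = \frac{1}{- \frac{26070}{42307} - 34040724320} = \frac{1}{- \frac{1440160923832310}{42307}} = - \frac{42307}{1440160923832310}$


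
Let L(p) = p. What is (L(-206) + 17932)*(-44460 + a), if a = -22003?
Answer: -1178123138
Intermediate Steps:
(L(-206) + 17932)*(-44460 + a) = (-206 + 17932)*(-44460 - 22003) = 17726*(-66463) = -1178123138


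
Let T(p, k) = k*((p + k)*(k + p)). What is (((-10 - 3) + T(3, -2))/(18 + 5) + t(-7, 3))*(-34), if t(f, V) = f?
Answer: 5984/23 ≈ 260.17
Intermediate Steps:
T(p, k) = k*(k + p)**2 (T(p, k) = k*((k + p)*(k + p)) = k*(k + p)**2)
(((-10 - 3) + T(3, -2))/(18 + 5) + t(-7, 3))*(-34) = (((-10 - 3) - 2*(-2 + 3)**2)/(18 + 5) - 7)*(-34) = ((-13 - 2*1**2)/23 - 7)*(-34) = ((-13 - 2*1)*(1/23) - 7)*(-34) = ((-13 - 2)*(1/23) - 7)*(-34) = (-15*1/23 - 7)*(-34) = (-15/23 - 7)*(-34) = -176/23*(-34) = 5984/23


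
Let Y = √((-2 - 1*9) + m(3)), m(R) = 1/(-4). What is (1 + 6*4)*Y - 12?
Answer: -12 + 75*I*√5/2 ≈ -12.0 + 83.853*I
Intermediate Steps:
m(R) = -¼
Y = 3*I*√5/2 (Y = √((-2 - 1*9) - ¼) = √((-2 - 9) - ¼) = √(-11 - ¼) = √(-45/4) = 3*I*√5/2 ≈ 3.3541*I)
(1 + 6*4)*Y - 12 = (1 + 6*4)*(3*I*√5/2) - 12 = (1 + 24)*(3*I*√5/2) - 12 = 25*(3*I*√5/2) - 12 = 75*I*√5/2 - 12 = -12 + 75*I*√5/2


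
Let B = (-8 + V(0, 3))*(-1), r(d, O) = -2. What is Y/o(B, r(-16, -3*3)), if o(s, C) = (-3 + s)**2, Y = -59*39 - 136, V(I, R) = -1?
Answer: -2437/36 ≈ -67.694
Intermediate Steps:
B = 9 (B = (-8 - 1)*(-1) = -9*(-1) = 9)
Y = -2437 (Y = -2301 - 136 = -2437)
Y/o(B, r(-16, -3*3)) = -2437/(-3 + 9)**2 = -2437/(6**2) = -2437/36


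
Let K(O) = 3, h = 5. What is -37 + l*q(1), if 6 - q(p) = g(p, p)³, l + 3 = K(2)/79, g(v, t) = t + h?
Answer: 46217/79 ≈ 585.03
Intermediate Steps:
g(v, t) = 5 + t (g(v, t) = t + 5 = 5 + t)
l = -234/79 (l = -3 + 3/79 = -234/79 ≈ -2.9620)
q(p) = 6 - (5 + p)³
-37 + l*q(1) = -37 - 234*(6 - (5 + 1)³)/79 = -37 - 234*(6 - 1*6³)/79 = -37 - 234*(6 - 1*216)/79 = -37 - 234*(6 - 216)/79 = -37 - 234/79*(-210) = -37 + 49140/79 = 46217/79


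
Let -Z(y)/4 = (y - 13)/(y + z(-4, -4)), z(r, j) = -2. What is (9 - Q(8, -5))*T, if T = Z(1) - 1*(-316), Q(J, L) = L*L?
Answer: -4288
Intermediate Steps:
Q(J, L) = L²
Z(y) = -4*(-13 + y)/(-2 + y) (Z(y) = -4*(y - 13)/(y - 2) = -4*(-13 + y)/(-2 + y))
T = 268 (T = 4*(13 - 1*1)/(-2 + 1) - 1*(-316) = 4*(13 - 1)/(-1) + 316 = 4*(-1)*12 + 316 = -48 + 316 = 268)
(9 - Q(8, -5))*T = (9 - 1*(-5)²)*268 = (9 - 1*25)*268 = (9 - 25)*268 = -16*268 = -4288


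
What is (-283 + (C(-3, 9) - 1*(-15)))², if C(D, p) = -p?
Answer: 76729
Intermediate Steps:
(-283 + (C(-3, 9) - 1*(-15)))² = (-283 + (-1*9 - 1*(-15)))² = (-283 + (-9 + 15))² = (-283 + 6)² = (-277)² = 76729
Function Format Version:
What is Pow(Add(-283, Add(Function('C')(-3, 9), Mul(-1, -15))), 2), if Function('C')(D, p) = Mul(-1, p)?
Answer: 76729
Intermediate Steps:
Pow(Add(-283, Add(Function('C')(-3, 9), Mul(-1, -15))), 2) = Pow(Add(-283, Add(Mul(-1, 9), Mul(-1, -15))), 2) = Pow(Add(-283, Add(-9, 15)), 2) = Pow(Add(-283, 6), 2) = Pow(-277, 2) = 76729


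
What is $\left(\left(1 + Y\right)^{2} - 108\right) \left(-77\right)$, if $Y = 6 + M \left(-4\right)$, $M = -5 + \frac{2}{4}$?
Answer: $-39809$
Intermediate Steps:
$M = - \frac{9}{2}$ ($M = -5 + 2 \cdot \frac{1}{4} = -5 + \frac{1}{2} = - \frac{9}{2} \approx -4.5$)
$Y = 24$ ($Y = 6 - -18 = 6 + 18 = 24$)
$\left(\left(1 + Y\right)^{2} - 108\right) \left(-77\right) = \left(\left(1 + 24\right)^{2} - 108\right) \left(-77\right) = \left(25^{2} - 108\right) \left(-77\right) = \left(625 - 108\right) \left(-77\right) = 517 \left(-77\right) = -39809$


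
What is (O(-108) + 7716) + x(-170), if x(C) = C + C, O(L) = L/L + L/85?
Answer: 626937/85 ≈ 7375.7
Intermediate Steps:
O(L) = 1 + L/85 (O(L) = 1 + L*(1/85) = 1 + L/85)
x(C) = 2*C
(O(-108) + 7716) + x(-170) = ((1 + (1/85)*(-108)) + 7716) + 2*(-170) = ((1 - 108/85) + 7716) - 340 = (-23/85 + 7716) - 340 = 655837/85 - 340 = 626937/85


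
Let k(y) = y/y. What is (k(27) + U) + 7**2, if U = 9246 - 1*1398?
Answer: 7898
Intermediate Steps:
k(y) = 1
U = 7848 (U = 9246 - 1398 = 7848)
(k(27) + U) + 7**2 = (1 + 7848) + 7**2 = 7849 + 49 = 7898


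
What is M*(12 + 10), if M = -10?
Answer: -220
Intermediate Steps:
M*(12 + 10) = -10*(12 + 10) = -10*22 = -220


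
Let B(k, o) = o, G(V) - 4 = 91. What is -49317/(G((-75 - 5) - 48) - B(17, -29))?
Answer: -49317/124 ≈ -397.72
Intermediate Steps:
G(V) = 95 (G(V) = 4 + 91 = 95)
-49317/(G((-75 - 5) - 48) - B(17, -29)) = -49317/(95 - 1*(-29)) = -49317/(95 + 29) = -49317/124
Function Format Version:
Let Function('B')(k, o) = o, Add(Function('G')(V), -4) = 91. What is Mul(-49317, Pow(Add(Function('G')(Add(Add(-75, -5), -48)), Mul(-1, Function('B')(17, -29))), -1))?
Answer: Rational(-49317, 124) ≈ -397.72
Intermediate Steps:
Function('G')(V) = 95 (Function('G')(V) = Add(4, 91) = 95)
Mul(-49317, Pow(Add(Function('G')(Add(Add(-75, -5), -48)), Mul(-1, Function('B')(17, -29))), -1)) = Mul(-49317, Pow(Add(95, Mul(-1, -29)), -1)) = Mul(-49317, Pow(Add(95, 29), -1)) = Mul(-49317, Pow(124, -1)) = Mul(-49317, Rational(1, 124)) = Rational(-49317, 124)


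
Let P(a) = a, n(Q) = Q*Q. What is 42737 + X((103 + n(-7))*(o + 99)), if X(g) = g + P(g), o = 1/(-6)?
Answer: 218347/3 ≈ 72782.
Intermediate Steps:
o = -1/6 ≈ -0.16667
n(Q) = Q**2
X(g) = 2*g (X(g) = g + g = 2*g)
42737 + X((103 + n(-7))*(o + 99)) = 42737 + 2*((103 + (-7)**2)*(-1/6 + 99)) = 42737 + 2*((103 + 49)*(593/6)) = 42737 + 2*(152*(593/6)) = 42737 + 2*(45068/3) = 42737 + 90136/3 = 218347/3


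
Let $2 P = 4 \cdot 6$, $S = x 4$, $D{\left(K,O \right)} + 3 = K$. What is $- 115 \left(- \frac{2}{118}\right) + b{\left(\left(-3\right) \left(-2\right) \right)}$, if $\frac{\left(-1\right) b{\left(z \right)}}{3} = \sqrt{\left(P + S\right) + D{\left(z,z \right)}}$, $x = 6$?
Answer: $\frac{115}{59} - 3 \sqrt{39} \approx -16.786$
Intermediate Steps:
$D{\left(K,O \right)} = -3 + K$
$S = 24$ ($S = 6 \cdot 4 = 24$)
$P = 12$ ($P = \frac{4 \cdot 6}{2} = \frac{1}{2} \cdot 24 = 12$)
$b{\left(z \right)} = - 3 \sqrt{33 + z}$ ($b{\left(z \right)} = - 3 \sqrt{\left(12 + 24\right) + \left(-3 + z\right)} = - 3 \sqrt{36 + \left(-3 + z\right)} = - 3 \sqrt{33 + z}$)
$- 115 \left(- \frac{2}{118}\right) + b{\left(\left(-3\right) \left(-2\right) \right)} = - 115 \left(- \frac{2}{118}\right) - 3 \sqrt{33 - -6} = - 115 \left(\left(-2\right) \frac{1}{118}\right) - 3 \sqrt{33 + 6} = \left(-115\right) \left(- \frac{1}{59}\right) - 3 \sqrt{39} = \frac{115}{59} - 3 \sqrt{39}$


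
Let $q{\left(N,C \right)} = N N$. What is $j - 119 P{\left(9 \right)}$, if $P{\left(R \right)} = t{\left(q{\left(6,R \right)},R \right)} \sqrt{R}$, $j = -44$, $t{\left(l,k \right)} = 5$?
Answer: $-1829$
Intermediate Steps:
$q{\left(N,C \right)} = N^{2}$
$P{\left(R \right)} = 5 \sqrt{R}$
$j - 119 P{\left(9 \right)} = -44 - 119 \cdot 5 \sqrt{9} = -44 - 119 \cdot 5 \cdot 3 = -44 - 1785 = -1829$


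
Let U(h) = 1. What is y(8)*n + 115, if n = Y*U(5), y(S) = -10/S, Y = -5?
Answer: 485/4 ≈ 121.25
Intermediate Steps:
n = -5 (n = -5*1 = -5)
y(8)*n + 115 = -10/8*(-5) + 115 = -10*⅛*(-5) + 115 = -5/4*(-5) + 115 = 25/4 + 115 = 485/4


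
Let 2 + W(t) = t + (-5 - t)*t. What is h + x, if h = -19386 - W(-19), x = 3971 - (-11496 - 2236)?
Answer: -1396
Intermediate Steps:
x = 17703 (x = 3971 - 1*(-13732) = 3971 + 13732 = 17703)
W(t) = -2 + t + t*(-5 - t) (W(t) = -2 + (t + (-5 - t)*t) = -2 + (t + t*(-5 - t)) = -2 + t + t*(-5 - t))
h = -19099 (h = -19386 - (-2 - 1*(-19)² - 4*(-19)) = -19386 - (-2 - 1*361 + 76) = -19386 - (-2 - 361 + 76) = -19386 - 1*(-287) = -19386 + 287 = -19099)
h + x = -19099 + 17703 = -1396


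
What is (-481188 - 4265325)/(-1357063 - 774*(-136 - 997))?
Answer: 4746513/480121 ≈ 9.8861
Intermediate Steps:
(-481188 - 4265325)/(-1357063 - 774*(-136 - 997)) = -4746513/(-1357063 - 774*(-1133)) = -4746513/(-1357063 + 876942) = -4746513/(-480121) = -4746513*(-1/480121) = 4746513/480121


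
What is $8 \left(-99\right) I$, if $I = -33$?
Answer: $26136$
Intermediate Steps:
$8 \left(-99\right) I = 8 \left(-99\right) \left(-33\right) = \left(-792\right) \left(-33\right) = 26136$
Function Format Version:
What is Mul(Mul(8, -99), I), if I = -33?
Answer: 26136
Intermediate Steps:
Mul(Mul(8, -99), I) = Mul(Mul(8, -99), -33) = Mul(-792, -33) = 26136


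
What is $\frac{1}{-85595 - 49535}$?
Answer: $- \frac{1}{135130} \approx -7.4003 \cdot 10^{-6}$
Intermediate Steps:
$\frac{1}{-85595 - 49535} = \frac{1}{-135130} = - \frac{1}{135130}$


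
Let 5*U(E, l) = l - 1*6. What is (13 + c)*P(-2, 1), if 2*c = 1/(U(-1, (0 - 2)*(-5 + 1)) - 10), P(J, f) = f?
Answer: 1243/96 ≈ 12.948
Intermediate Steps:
U(E, l) = -6/5 + l/5 (U(E, l) = (l - 1*6)/5 = (l - 6)/5 = (-6 + l)/5 = -6/5 + l/5)
c = -5/96 (c = 1/(2*((-6/5 + ((0 - 2)*(-5 + 1))/5) - 10)) = 1/(2*((-6/5 + (-2*(-4))/5) - 10)) = 1/(2*((-6/5 + (1/5)*8) - 10)) = 1/(2*((-6/5 + 8/5) - 10)) = 1/(2*(2/5 - 10)) = 1/(2*(-48/5)) = (1/2)*(-5/48) = -5/96 ≈ -0.052083)
(13 + c)*P(-2, 1) = (13 - 5/96)*1 = (1243/96)*1 = 1243/96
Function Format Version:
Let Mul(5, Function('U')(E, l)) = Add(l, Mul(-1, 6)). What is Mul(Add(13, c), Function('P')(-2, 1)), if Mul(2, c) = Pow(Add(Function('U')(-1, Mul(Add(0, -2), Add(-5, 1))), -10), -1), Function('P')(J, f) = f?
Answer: Rational(1243, 96) ≈ 12.948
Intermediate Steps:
Function('U')(E, l) = Add(Rational(-6, 5), Mul(Rational(1, 5), l)) (Function('U')(E, l) = Mul(Rational(1, 5), Add(l, Mul(-1, 6))) = Mul(Rational(1, 5), Add(l, -6)) = Mul(Rational(1, 5), Add(-6, l)) = Add(Rational(-6, 5), Mul(Rational(1, 5), l)))
c = Rational(-5, 96) (c = Mul(Rational(1, 2), Pow(Add(Add(Rational(-6, 5), Mul(Rational(1, 5), Mul(Add(0, -2), Add(-5, 1)))), -10), -1)) = Mul(Rational(1, 2), Pow(Add(Add(Rational(-6, 5), Mul(Rational(1, 5), Mul(-2, -4))), -10), -1)) = Mul(Rational(1, 2), Pow(Add(Add(Rational(-6, 5), Mul(Rational(1, 5), 8)), -10), -1)) = Mul(Rational(1, 2), Pow(Add(Add(Rational(-6, 5), Rational(8, 5)), -10), -1)) = Mul(Rational(1, 2), Pow(Add(Rational(2, 5), -10), -1)) = Mul(Rational(1, 2), Pow(Rational(-48, 5), -1)) = Mul(Rational(1, 2), Rational(-5, 48)) = Rational(-5, 96) ≈ -0.052083)
Mul(Add(13, c), Function('P')(-2, 1)) = Mul(Add(13, Rational(-5, 96)), 1) = Mul(Rational(1243, 96), 1) = Rational(1243, 96)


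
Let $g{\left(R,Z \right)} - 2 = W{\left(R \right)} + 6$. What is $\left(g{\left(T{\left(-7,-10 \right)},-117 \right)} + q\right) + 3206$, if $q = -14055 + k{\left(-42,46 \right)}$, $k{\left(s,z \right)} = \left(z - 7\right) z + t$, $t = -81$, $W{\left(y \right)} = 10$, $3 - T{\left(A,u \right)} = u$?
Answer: $-9118$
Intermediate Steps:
$T{\left(A,u \right)} = 3 - u$
$g{\left(R,Z \right)} = 18$ ($g{\left(R,Z \right)} = 2 + \left(10 + 6\right) = 2 + 16 = 18$)
$k{\left(s,z \right)} = -81 + z \left(-7 + z\right)$ ($k{\left(s,z \right)} = \left(z - 7\right) z - 81 = \left(-7 + z\right) z - 81 = z \left(-7 + z\right) - 81 = -81 + z \left(-7 + z\right)$)
$q = -12342$ ($q = -14055 - \left(403 - 2116\right) = -14055 - -1713 = -14055 + 1713 = -12342$)
$\left(g{\left(T{\left(-7,-10 \right)},-117 \right)} + q\right) + 3206 = \left(18 - 12342\right) + 3206 = -12324 + 3206 = -9118$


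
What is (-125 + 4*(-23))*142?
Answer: -30814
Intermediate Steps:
(-125 + 4*(-23))*142 = (-125 - 92)*142 = -217*142 = -30814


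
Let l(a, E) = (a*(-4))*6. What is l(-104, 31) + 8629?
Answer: 11125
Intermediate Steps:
l(a, E) = -24*a (l(a, E) = -4*a*6 = -24*a)
l(-104, 31) + 8629 = -24*(-104) + 8629 = 2496 + 8629 = 11125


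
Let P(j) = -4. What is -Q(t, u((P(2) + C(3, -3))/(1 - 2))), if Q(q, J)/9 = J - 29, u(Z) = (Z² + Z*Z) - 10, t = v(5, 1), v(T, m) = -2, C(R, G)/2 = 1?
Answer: 279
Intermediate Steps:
C(R, G) = 2 (C(R, G) = 2*1 = 2)
t = -2
u(Z) = -10 + 2*Z² (u(Z) = (Z² + Z²) - 10 = 2*Z² - 10 = -10 + 2*Z²)
Q(q, J) = -261 + 9*J (Q(q, J) = 9*(J - 29) = 9*(-29 + J) = -261 + 9*J)
-Q(t, u((P(2) + C(3, -3))/(1 - 2))) = -(-261 + 9*(-10 + 2*((-4 + 2)/(1 - 2))²)) = -(-261 + 9*(-10 + 2*(-2/(-1))²)) = -(-261 + 9*(-10 + 2*(-2*(-1))²)) = -(-261 + 9*(-10 + 2*2²)) = -(-261 + 9*(-10 + 2*4)) = -(-261 + 9*(-10 + 8)) = -(-261 + 9*(-2)) = -(-261 - 18) = -1*(-279) = 279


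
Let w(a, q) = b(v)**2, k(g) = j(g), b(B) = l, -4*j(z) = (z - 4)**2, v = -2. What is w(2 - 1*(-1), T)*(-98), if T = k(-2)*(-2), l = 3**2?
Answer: -7938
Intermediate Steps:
j(z) = -(-4 + z)**2/4 (j(z) = -(z - 4)**2/4 = -(-4 + z)**2/4)
l = 9
b(B) = 9
k(g) = -(-4 + g)**2/4
T = 18 (T = -(-4 - 2)**2/4*(-2) = -1/4*(-6)**2*(-2) = -1/4*36*(-2) = -9*(-2) = 18)
w(a, q) = 81 (w(a, q) = 9**2 = 81)
w(2 - 1*(-1), T)*(-98) = 81*(-98) = -7938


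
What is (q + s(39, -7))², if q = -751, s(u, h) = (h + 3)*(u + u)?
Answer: 1129969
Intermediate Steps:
s(u, h) = 2*u*(3 + h) (s(u, h) = (3 + h)*(2*u) = 2*u*(3 + h))
(q + s(39, -7))² = (-751 + 2*39*(3 - 7))² = (-751 + 2*39*(-4))² = (-751 - 312)² = (-1063)² = 1129969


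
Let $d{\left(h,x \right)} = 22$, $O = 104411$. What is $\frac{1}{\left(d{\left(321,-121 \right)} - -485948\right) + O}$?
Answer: $\frac{1}{590381} \approx 1.6938 \cdot 10^{-6}$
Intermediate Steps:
$\frac{1}{\left(d{\left(321,-121 \right)} - -485948\right) + O} = \frac{1}{\left(22 - -485948\right) + 104411} = \frac{1}{\left(22 + 485948\right) + 104411} = \frac{1}{485970 + 104411} = \frac{1}{590381}$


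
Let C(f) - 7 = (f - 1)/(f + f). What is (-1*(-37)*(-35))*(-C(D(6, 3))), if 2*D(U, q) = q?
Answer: 55685/6 ≈ 9280.8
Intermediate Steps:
D(U, q) = q/2
C(f) = 7 + (-1 + f)/(2*f) (C(f) = 7 + (f - 1)/(f + f) = 7 + (-1 + f)/((2*f)) = 7 + (-1 + f)*(1/(2*f)) = 7 + (-1 + f)/(2*f))
(-1*(-37)*(-35))*(-C(D(6, 3))) = (-1*(-37)*(-35))*(-(-1 + 15*((½)*3))/(2*((½)*3))) = (37*(-35))*(-(-1 + 15*(3/2))/(2*3/2)) = -(-1295)*(½)*(⅔)*(-1 + 45/2) = -(-1295)*(½)*(⅔)*(43/2) = -(-1295)*43/6 = -1295*(-43/6) = 55685/6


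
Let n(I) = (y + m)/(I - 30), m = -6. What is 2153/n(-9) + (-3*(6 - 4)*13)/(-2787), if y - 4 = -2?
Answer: 78005447/3716 ≈ 20992.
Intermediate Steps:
y = 2 (y = 4 - 2 = 2)
n(I) = -4/(-30 + I) (n(I) = (2 - 6)/(I - 30) = -4/(-30 + I))
2153/n(-9) + (-3*(6 - 4)*13)/(-2787) = 2153/((-4/(-30 - 9))) + (-3*(6 - 4)*13)/(-2787) = 2153/((-4/(-39))) + (-3*2*13)*(-1/2787) = 2153/((-4*(-1/39))) - 6*13*(-1/2787) = 2153/(4/39) - 78*(-1/2787) = 2153*(39/4) + 26/929 = 83967/4 + 26/929 = 78005447/3716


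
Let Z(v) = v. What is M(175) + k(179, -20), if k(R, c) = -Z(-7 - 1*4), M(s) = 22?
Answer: 33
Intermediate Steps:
k(R, c) = 11 (k(R, c) = -(-7 - 1*4) = -(-7 - 4) = -1*(-11) = 11)
M(175) + k(179, -20) = 22 + 11 = 33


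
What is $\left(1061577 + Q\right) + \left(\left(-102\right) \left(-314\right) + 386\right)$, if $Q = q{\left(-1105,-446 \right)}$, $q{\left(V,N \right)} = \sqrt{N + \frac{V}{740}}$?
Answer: $1093991 + \frac{i \sqrt{2450473}}{74} \approx 1.094 \cdot 10^{6} + 21.154 i$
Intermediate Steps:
$q{\left(V,N \right)} = \sqrt{N + \frac{V}{740}}$ ($q{\left(V,N \right)} = \sqrt{N + V \frac{1}{740}} = \sqrt{N + \frac{V}{740}}$)
$Q = \frac{i \sqrt{2450473}}{74}$ ($Q = \frac{\sqrt{185 \left(-1105\right) + 136900 \left(-446\right)}}{370} = \frac{\sqrt{-204425 - 61057400}}{370} = \frac{\sqrt{-61261825}}{370} = \frac{5 i \sqrt{2450473}}{370} = \frac{i \sqrt{2450473}}{74} \approx 21.154 i$)
$\left(1061577 + Q\right) + \left(\left(-102\right) \left(-314\right) + 386\right) = \left(1061577 + \frac{i \sqrt{2450473}}{74}\right) + \left(\left(-102\right) \left(-314\right) + 386\right) = \left(1061577 + \frac{i \sqrt{2450473}}{74}\right) + \left(32028 + 386\right) = \left(1061577 + \frac{i \sqrt{2450473}}{74}\right) + 32414 = 1093991 + \frac{i \sqrt{2450473}}{74}$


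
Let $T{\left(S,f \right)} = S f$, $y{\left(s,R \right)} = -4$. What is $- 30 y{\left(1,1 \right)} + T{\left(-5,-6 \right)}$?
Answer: $150$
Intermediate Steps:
$- 30 y{\left(1,1 \right)} + T{\left(-5,-6 \right)} = \left(-30\right) \left(-4\right) - -30 = 120 + 30 = 150$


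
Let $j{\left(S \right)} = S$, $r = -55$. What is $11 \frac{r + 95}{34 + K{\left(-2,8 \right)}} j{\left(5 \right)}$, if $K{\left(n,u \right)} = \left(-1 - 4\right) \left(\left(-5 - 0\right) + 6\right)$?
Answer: $\frac{2200}{29} \approx 75.862$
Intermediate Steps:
$K{\left(n,u \right)} = -5$ ($K{\left(n,u \right)} = - 5 \left(\left(-5 + 0\right) + 6\right) = - 5 \left(-5 + 6\right) = \left(-5\right) 1 = -5$)
$11 \frac{r + 95}{34 + K{\left(-2,8 \right)}} j{\left(5 \right)} = 11 \frac{-55 + 95}{34 - 5} \cdot 5 = 11 \cdot \frac{40}{29} \cdot 5 = \frac{440}{29} \cdot 5 = \frac{2200}{29}$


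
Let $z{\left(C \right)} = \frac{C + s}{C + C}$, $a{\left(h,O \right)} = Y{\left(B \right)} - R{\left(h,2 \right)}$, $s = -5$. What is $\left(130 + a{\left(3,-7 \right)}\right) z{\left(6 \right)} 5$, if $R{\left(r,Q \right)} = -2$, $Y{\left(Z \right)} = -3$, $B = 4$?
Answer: $\frac{215}{4} \approx 53.75$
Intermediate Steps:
$a{\left(h,O \right)} = -1$ ($a{\left(h,O \right)} = -3 - -2 = -3 + 2 = -1$)
$z{\left(C \right)} = \frac{-5 + C}{2 C}$ ($z{\left(C \right)} = \frac{C - 5}{C + C} = \frac{-5 + C}{2 C}$)
$\left(130 + a{\left(3,-7 \right)}\right) z{\left(6 \right)} 5 = \left(130 - 1\right) \frac{-5 + 6}{2 \cdot 6} \cdot 5 = 129 \cdot \frac{1}{2} \cdot \frac{1}{6} \cdot 1 \cdot 5 = 129 \cdot \frac{1}{12} \cdot 5 = 129 \cdot \frac{5}{12} = \frac{215}{4}$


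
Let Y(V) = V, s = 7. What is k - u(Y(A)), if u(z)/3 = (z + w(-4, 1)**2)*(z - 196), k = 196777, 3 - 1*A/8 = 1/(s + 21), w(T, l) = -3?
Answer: 10470595/49 ≈ 2.1369e+5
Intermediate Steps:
A = 166/7 (A = 24 - 8/(7 + 21) = 24 - 8/28 = 24 - 8*1/28 = 24 - 2/7 = 166/7 ≈ 23.714)
u(z) = 3*(-196 + z)*(9 + z) (u(z) = 3*((z + (-3)**2)*(z - 196)) = 3*((z + 9)*(-196 + z)) = 3*((9 + z)*(-196 + z)) = 3*((-196 + z)*(9 + z)) = 3*(-196 + z)*(9 + z))
k - u(Y(A)) = 196777 - (-5292 - 561*166/7 + 3*(166/7)**2) = 196777 - (-5292 - 93126/7 + 3*(27556/49)) = 196777 - (-5292 - 93126/7 + 82668/49) = 196777 - 1*(-828522/49) = 196777 + 828522/49 = 10470595/49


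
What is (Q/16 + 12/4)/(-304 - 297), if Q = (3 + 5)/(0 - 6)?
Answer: -35/7212 ≈ -0.0048530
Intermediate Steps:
Q = -4/3 (Q = 8/(-6) = 8*(-⅙) = -4/3 ≈ -1.3333)
(Q/16 + 12/4)/(-304 - 297) = (-4/3/16 + 12/4)/(-304 - 297) = (-4/3*1/16 + 12*(¼))/(-601) = -(-1/12 + 3)/601 = -1/601*35/12 = -35/7212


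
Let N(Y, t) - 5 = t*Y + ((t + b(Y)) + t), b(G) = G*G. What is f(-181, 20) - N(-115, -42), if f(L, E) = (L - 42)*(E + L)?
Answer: 17927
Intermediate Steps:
b(G) = G**2
N(Y, t) = 5 + Y**2 + 2*t + Y*t (N(Y, t) = 5 + (t*Y + ((t + Y**2) + t)) = 5 + (Y*t + (Y**2 + 2*t)) = 5 + (Y**2 + 2*t + Y*t) = 5 + Y**2 + 2*t + Y*t)
f(L, E) = (-42 + L)*(E + L)
f(-181, 20) - N(-115, -42) = ((-181)**2 - 42*20 - 42*(-181) + 20*(-181)) - (5 + (-115)**2 + 2*(-42) - 115*(-42)) = (32761 - 840 + 7602 - 3620) - (5 + 13225 - 84 + 4830) = 35903 - 1*17976 = 35903 - 17976 = 17927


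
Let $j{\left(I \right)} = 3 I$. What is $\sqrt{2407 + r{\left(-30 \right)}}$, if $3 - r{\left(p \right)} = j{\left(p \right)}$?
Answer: $50$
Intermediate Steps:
$r{\left(p \right)} = 3 - 3 p$
$\sqrt{2407 + r{\left(-30 \right)}} = \sqrt{2407 + \left(3 - -90\right)} = \sqrt{2407 + \left(3 + 90\right)} = \sqrt{2407 + 93} = \sqrt{2500} = 50$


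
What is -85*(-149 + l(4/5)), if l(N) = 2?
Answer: 12495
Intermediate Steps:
-85*(-149 + l(4/5)) = -85*(-149 + 2) = -85*(-147) = 12495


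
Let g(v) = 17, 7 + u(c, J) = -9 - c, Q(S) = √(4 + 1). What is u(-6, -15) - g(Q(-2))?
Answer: -27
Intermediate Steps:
Q(S) = √5
u(c, J) = -16 - c (u(c, J) = -7 + (-9 - c) = -16 - c)
u(-6, -15) - g(Q(-2)) = (-16 - 1*(-6)) - 1*17 = (-16 + 6) - 17 = -10 - 17 = -27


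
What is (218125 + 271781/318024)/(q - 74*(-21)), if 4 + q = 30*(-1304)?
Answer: -69369256781/11948161680 ≈ -5.8059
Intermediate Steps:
q = -39124 (q = -4 + 30*(-1304) = -4 - 39120 = -39124)
(218125 + 271781/318024)/(q - 74*(-21)) = (218125 + 271781/318024)/(-39124 - 74*(-21)) = (218125 + 271781*(1/318024))/(-39124 + 1554) = (218125 + 271781/318024)/(-37570) = (69369256781/318024)*(-1/37570) = -69369256781/11948161680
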